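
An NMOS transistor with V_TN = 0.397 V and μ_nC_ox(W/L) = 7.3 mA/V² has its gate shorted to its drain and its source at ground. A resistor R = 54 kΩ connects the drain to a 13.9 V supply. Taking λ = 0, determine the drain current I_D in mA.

I_D = 0.245 mA

With gate tied to drain, V_GS = V_DS ≥ V_GS − V_TN, so the device is in saturation.
KCL at the drain: ½ k_n (V_GS − V_TN)² = (V_DD − V_GS)/R.
Let x = V_GS − 0.397. Then 197 x² + x − 13.5 = 0, giving x = 0.259 V (positive root), so V_GS = 0.656 V.
I_D = (V_DD − V_GS)/R = (13.9 − 0.656) / 54 = 0.245 mA.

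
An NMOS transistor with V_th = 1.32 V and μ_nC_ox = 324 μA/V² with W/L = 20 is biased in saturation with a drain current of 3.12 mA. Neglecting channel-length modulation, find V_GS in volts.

k_n = μ_nC_ox · (W/L) = 6.48 mA/V².
In saturation I_D = ½ k_n (V_GS − V_th)², so V_GS − V_th = √(2 I_D / k_n) = √(2 × 3.12 / 6.48) = 0.981 V.
V_GS = 1.32 + 0.981 = 2.3 V.

V_GS = 2.30 V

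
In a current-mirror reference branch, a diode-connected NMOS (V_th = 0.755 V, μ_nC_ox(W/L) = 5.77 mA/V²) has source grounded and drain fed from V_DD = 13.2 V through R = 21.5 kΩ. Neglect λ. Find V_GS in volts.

With gate tied to drain, V_GS = V_DS ≥ V_GS − V_th, so the device is in saturation.
KCL at the drain: ½ k_n (V_GS − V_th)² = (V_DD − V_GS)/R.
Let x = V_GS − 0.755. Then 62 x² + x − 12.44 = 0, giving x = 0.44 V (positive root), so V_GS = 1.19 V.
I_D = (V_DD − V_GS)/R = (13.2 − 1.19) / 21.5 = 0.558 mA.

V_GS = 1.19 V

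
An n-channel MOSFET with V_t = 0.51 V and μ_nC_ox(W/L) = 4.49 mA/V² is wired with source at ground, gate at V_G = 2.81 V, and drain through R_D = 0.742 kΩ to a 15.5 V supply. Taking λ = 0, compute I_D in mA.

V_GS = V_G = 2.81 V, so V_ov = 2.81 − 0.51 = 2.3 V.
Assume saturation: I_D = ½ k_n V_ov² = 0.5 × 4.49 × 2.3² = 11.9 mA, giving V_DS = V_DD − I_D R_D = 15.5 − 11.9 × 0.742 = 6.69 V.
V_DS = 6.69 V ≥ V_ov = 2.3 V, confirming saturation.

I_D = 11.9 mA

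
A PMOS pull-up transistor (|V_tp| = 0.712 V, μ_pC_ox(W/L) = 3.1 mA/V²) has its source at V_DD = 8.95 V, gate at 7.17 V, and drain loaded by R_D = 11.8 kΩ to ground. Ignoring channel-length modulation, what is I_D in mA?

V_SG = V_DD − V_G = 8.95 − 7.17 = 1.78 V, so V_ov = 1.78 − 0.712 = 1.07 V.
Assume saturation: I_D = ½ k_p V_ov² = 0.5 × 3.1 × 1.07² = 1.77 mA, giving V_SD = V_DD − I_D R_D = 8.95 − 1.77 × 11.8 = -11.9 V.
But -11.9 V < V_ov = 1.07 V, so the device is actually in triode.
In triode I_D = k_p[V_ov V_SD − ½ V_SD²] and I_D = (V_DD − V_SD)/R_D. Equating: 18.3 V_SD² − 40.07 V_SD + 8.95 = 0, giving V_SD = 0.252 V (the root below V_ov).
I_D = (8.95 − 0.252) / 11.8 = 0.737 mA.

I_D = 0.737 mA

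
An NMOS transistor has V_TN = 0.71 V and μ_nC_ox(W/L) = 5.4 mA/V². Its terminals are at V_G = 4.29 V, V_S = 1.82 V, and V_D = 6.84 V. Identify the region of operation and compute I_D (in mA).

Saturation; I_D = 8.36 mA

V_GS = V_G − V_S = 4.29 − 1.82 = 2.47 V; V_DS = V_D − V_S = 6.84 − 1.82 = 5.02 V.
V_ov = V_GS − V_TN = 2.47 − 0.71 = 1.76 V.
Since V_DS = 5.02 V ≥ V_ov = 1.76 V, the device is in saturation.
I_D = ½ k_n V_ov² = 0.5 × 5.4 × 1.76² = 8.36 mA.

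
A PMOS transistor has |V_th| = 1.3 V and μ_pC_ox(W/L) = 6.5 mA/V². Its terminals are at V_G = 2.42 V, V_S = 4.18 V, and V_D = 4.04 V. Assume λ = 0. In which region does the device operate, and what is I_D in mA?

V_SG = V_S − V_G = 4.18 − 2.42 = 1.76 V; V_SD = V_S − V_D = 4.18 − 4.04 = 0.14 V.
V_ov = V_SG − |V_th| = 1.76 − 1.3 = 0.46 V.
Since V_SD = 0.14 V < V_ov = 0.46 V, the device is in the triode region.
I_D = k_p [V_ov · V_SD − ½ V_SD²] = 6.5 × [0.46 × 0.14 − 0.5 × 0.14²] = 0.355 mA.

Triode; I_D = 0.355 mA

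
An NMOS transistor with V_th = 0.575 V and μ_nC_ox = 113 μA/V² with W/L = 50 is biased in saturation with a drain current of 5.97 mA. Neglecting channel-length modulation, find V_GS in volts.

k_n = μ_nC_ox · (W/L) = 5.65 mA/V².
In saturation I_D = ½ k_n (V_GS − V_th)², so V_GS − V_th = √(2 I_D / k_n) = √(2 × 5.97 / 5.65) = 1.45 V.
V_GS = 0.575 + 1.45 = 2.03 V.

V_GS = 2.03 V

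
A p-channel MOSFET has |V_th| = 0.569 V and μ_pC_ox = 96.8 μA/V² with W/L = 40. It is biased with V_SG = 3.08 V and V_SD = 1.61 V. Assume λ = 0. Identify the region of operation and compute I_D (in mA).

k_p = μ_pC_ox · (W/L) = 3.872 mA/V².
V_ov = V_SG − |V_th| = 3.08 − 0.569 = 2.51 V.
Since V_SD = 1.61 V < V_ov = 2.51 V, the device is in the triode region.
I_D = k_p [V_ov · V_SD − ½ V_SD²] = 3.872 × [2.51 × 1.61 − 0.5 × 1.61²] = 10.6 mA.

Triode; I_D = 10.6 mA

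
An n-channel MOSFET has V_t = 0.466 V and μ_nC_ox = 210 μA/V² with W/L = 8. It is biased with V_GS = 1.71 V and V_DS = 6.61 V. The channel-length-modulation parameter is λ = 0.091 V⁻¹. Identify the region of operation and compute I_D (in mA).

Saturation; I_D = 2.08 mA

k_n = μ_nC_ox · (W/L) = 1.68 mA/V².
V_ov = V_GS − V_t = 1.71 − 0.466 = 1.24 V.
Since V_DS = 6.61 V ≥ V_ov = 1.24 V, the device is in saturation.
I_D = ½ k_n V_ov² (1 + λ V_DS) = 0.5 × 1.68 × 1.24² × (1 + 0.091 × 6.61) = 2.08 mA.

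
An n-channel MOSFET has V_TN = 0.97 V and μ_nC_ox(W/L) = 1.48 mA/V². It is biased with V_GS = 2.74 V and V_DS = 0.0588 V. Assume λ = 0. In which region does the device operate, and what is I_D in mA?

V_ov = V_GS − V_TN = 2.74 − 0.97 = 1.77 V.
Since V_DS = 0.0588 V < V_ov = 1.77 V, the device is in the triode region.
I_D = k_n [V_ov · V_DS − ½ V_DS²] = 1.48 × [1.77 × 0.0588 − 0.5 × 0.0588²] = 0.151 mA.

Triode; I_D = 0.151 mA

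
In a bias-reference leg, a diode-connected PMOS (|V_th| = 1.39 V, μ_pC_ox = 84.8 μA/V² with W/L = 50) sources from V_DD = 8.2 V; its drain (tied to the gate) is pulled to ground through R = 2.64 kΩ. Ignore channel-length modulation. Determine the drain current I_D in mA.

I_D = 2.19 mA

With gate tied to drain, V_SG = V_SD ≥ V_SG − |V_th|, so the device is in saturation.
k_p = μ_pC_ox · (W/L) = 4.24 mA/V².
KCL at the drain: ½ k_p (V_SG − |V_th|)² = (V_DD − V_SG)/R.
Let x = V_SG − 1.39. Then 5.6 x² + x − 6.81 = 0, giving x = 1.02 V (positive root), so V_SG = 2.41 V.
I_D = (V_DD − V_SG)/R = (8.2 − 2.41) / 2.64 = 2.19 mA.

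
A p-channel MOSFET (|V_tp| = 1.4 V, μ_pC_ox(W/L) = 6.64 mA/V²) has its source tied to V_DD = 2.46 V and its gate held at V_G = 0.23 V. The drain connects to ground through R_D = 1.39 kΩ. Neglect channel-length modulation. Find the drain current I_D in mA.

V_SG = V_DD − V_G = 2.46 − 0.23 = 2.23 V, so V_ov = 2.23 − 1.4 = 0.83 V.
Assume saturation: I_D = ½ k_p V_ov² = 0.5 × 6.64 × 0.83² = 2.29 mA, giving V_SD = V_DD − I_D R_D = 2.46 − 2.29 × 1.39 = -0.719 V.
But -0.719 V < V_ov = 0.83 V, so the device is actually in triode.
In triode I_D = k_p[V_ov V_SD − ½ V_SD²] and I_D = (V_DD − V_SD)/R_D. Equating: 4.61 V_SD² − 8.661 V_SD + 2.46 = 0, giving V_SD = 0.349 V (the root below V_ov).
I_D = (2.46 − 0.349) / 1.39 = 1.52 mA.

I_D = 1.52 mA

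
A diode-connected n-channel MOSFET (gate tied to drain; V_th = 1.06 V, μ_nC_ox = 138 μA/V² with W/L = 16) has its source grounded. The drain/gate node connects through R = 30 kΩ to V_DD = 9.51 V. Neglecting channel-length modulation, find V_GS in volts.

With gate tied to drain, V_GS = V_DS ≥ V_GS − V_th, so the device is in saturation.
k_n = μ_nC_ox · (W/L) = 2.208 mA/V².
KCL at the drain: ½ k_n (V_GS − V_th)² = (V_DD − V_GS)/R.
Let x = V_GS − 1.06. Then 33.1 x² + x − 8.45 = 0, giving x = 0.49 V (positive root), so V_GS = 1.55 V.
I_D = (V_DD − V_GS)/R = (9.51 − 1.55) / 30 = 0.265 mA.

V_GS = 1.55 V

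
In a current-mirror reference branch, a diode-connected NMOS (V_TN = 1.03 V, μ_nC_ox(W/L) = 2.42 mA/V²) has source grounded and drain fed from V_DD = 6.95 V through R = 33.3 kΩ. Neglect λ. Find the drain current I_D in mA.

With gate tied to drain, V_GS = V_DS ≥ V_GS − V_TN, so the device is in saturation.
KCL at the drain: ½ k_n (V_GS − V_TN)² = (V_DD − V_GS)/R.
Let x = V_GS − 1.03. Then 40.3 x² + x − 5.92 = 0, giving x = 0.371 V (positive root), so V_GS = 1.4 V.
I_D = (V_DD − V_GS)/R = (6.95 − 1.4) / 33.3 = 0.167 mA.

I_D = 0.167 mA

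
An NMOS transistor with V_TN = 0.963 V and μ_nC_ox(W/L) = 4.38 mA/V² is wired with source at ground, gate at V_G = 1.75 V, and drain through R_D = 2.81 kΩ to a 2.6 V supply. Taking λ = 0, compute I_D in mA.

I_D = 0.821 mA

V_GS = V_G = 1.75 V, so V_ov = 1.75 − 0.963 = 0.787 V.
Assume saturation: I_D = ½ k_n V_ov² = 0.5 × 4.38 × 0.787² = 1.36 mA, giving V_DS = V_DD − I_D R_D = 2.6 − 1.36 × 2.81 = -1.21 V.
But -1.21 V < V_ov = 0.787 V, so the device is actually in triode.
In triode I_D = k_n[V_ov V_DS − ½ V_DS²] and I_D = (V_DD − V_DS)/R_D. Equating: 6.15 V_DS² − 10.69 V_DS + 2.6 = 0, giving V_DS = 0.293 V (the root below V_ov).
I_D = (2.6 − 0.293) / 2.81 = 0.821 mA.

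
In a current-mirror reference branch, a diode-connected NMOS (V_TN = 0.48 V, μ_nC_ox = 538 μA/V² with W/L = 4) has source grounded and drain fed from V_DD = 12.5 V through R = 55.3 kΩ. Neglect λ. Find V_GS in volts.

V_GS = 0.921 V

With gate tied to drain, V_GS = V_DS ≥ V_GS − V_TN, so the device is in saturation.
k_n = μ_nC_ox · (W/L) = 2.152 mA/V².
KCL at the drain: ½ k_n (V_GS − V_TN)² = (V_DD − V_GS)/R.
Let x = V_GS − 0.48. Then 59.5 x² + x − 12.02 = 0, giving x = 0.441 V (positive root), so V_GS = 0.921 V.
I_D = (V_DD − V_GS)/R = (12.5 − 0.921) / 55.3 = 0.209 mA.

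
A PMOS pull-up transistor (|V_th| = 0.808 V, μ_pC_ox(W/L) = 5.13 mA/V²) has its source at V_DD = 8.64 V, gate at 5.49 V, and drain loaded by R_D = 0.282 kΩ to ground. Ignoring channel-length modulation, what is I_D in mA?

V_SG = V_DD − V_G = 8.64 − 5.49 = 3.15 V, so V_ov = 3.15 − 0.808 = 2.34 V.
Assume saturation: I_D = ½ k_p V_ov² = 0.5 × 5.13 × 2.34² = 14.1 mA, giving V_SD = V_DD − I_D R_D = 8.64 − 14.1 × 0.282 = 4.67 V.
V_SD = 4.67 V ≥ V_ov = 2.34 V, confirming saturation.

I_D = 14.1 mA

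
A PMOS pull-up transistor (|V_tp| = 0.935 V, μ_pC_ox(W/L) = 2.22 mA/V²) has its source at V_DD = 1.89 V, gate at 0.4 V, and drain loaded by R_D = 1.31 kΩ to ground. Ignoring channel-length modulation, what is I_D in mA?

V_SG = V_DD − V_G = 1.89 − 0.4 = 1.49 V, so V_ov = 1.49 − 0.935 = 0.555 V.
Assume saturation: I_D = ½ k_p V_ov² = 0.5 × 2.22 × 0.555² = 0.342 mA, giving V_SD = V_DD − I_D R_D = 1.89 − 0.342 × 1.31 = 1.44 V.
V_SD = 1.44 V ≥ V_ov = 0.555 V, confirming saturation.

I_D = 0.342 mA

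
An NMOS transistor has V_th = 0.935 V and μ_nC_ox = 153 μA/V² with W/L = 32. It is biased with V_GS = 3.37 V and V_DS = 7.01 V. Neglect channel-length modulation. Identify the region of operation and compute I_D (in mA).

Saturation; I_D = 14.5 mA

k_n = μ_nC_ox · (W/L) = 4.896 mA/V².
V_ov = V_GS − V_th = 3.37 − 0.935 = 2.44 V.
Since V_DS = 7.01 V ≥ V_ov = 2.44 V, the device is in saturation.
I_D = ½ k_n V_ov² = 0.5 × 4.896 × 2.44² = 14.5 mA.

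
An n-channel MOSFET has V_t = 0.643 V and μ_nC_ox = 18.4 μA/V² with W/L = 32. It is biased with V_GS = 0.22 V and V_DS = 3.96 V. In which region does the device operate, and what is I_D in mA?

Cutoff; I_D = 0 mA

V_GS = 0.22 V < V_t = 0.643 V, so the transistor is in cutoff.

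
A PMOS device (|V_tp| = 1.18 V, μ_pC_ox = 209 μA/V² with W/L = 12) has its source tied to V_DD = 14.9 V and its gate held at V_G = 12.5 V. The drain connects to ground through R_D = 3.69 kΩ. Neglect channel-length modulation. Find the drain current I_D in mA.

I_D = 1.87 mA

V_SG = V_DD − V_G = 14.9 − 12.5 = 2.4 V, so V_ov = 2.4 − 1.18 = 1.22 V.
k_p = μ_pC_ox · (W/L) = 2.508 mA/V².
Assume saturation: I_D = ½ k_p V_ov² = 0.5 × 2.508 × 1.22² = 1.87 mA, giving V_SD = V_DD − I_D R_D = 14.9 − 1.87 × 3.69 = 8.01 V.
V_SD = 8.01 V ≥ V_ov = 1.22 V, confirming saturation.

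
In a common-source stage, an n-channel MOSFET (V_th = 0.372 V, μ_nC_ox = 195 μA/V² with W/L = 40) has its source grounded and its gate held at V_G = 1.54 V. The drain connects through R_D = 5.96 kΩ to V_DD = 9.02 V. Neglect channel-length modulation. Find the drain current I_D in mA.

V_GS = V_G = 1.54 V, so V_ov = 1.54 − 0.372 = 1.17 V.
k_n = μ_nC_ox · (W/L) = 7.8 mA/V².
Assume saturation: I_D = ½ k_n V_ov² = 0.5 × 7.8 × 1.17² = 5.32 mA, giving V_DS = V_DD − I_D R_D = 9.02 − 5.32 × 5.96 = -22.7 V.
But -22.7 V < V_ov = 1.17 V, so the device is actually in triode.
In triode I_D = k_n[V_ov V_DS − ½ V_DS²] and I_D = (V_DD − V_DS)/R_D. Equating: 23.2 V_DS² − 55.3 V_DS + 9.02 = 0, giving V_DS = 0.176 V (the root below V_ov).
I_D = (9.02 − 0.176) / 5.96 = 1.48 mA.

I_D = 1.48 mA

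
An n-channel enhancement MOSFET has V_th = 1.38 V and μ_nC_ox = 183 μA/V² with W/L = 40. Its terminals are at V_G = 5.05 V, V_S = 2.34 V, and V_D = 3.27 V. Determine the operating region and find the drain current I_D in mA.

V_GS = V_G − V_S = 5.05 − 2.34 = 2.71 V; V_DS = V_D − V_S = 3.27 − 2.34 = 0.93 V.
k_n = μ_nC_ox · (W/L) = 7.32 mA/V².
V_ov = V_GS − V_th = 2.71 − 1.38 = 1.33 V.
Since V_DS = 0.93 V < V_ov = 1.33 V, the device is in the triode region.
I_D = k_n [V_ov · V_DS − ½ V_DS²] = 7.32 × [1.33 × 0.93 − 0.5 × 0.93²] = 5.89 mA.

Triode; I_D = 5.89 mA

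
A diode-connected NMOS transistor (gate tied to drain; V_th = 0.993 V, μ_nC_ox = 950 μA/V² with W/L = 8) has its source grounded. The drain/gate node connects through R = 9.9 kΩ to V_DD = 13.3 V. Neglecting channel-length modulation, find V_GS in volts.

With gate tied to drain, V_GS = V_DS ≥ V_GS − V_th, so the device is in saturation.
k_n = μ_nC_ox · (W/L) = 7.6 mA/V².
KCL at the drain: ½ k_n (V_GS − V_th)² = (V_DD − V_GS)/R.
Let x = V_GS − 0.993. Then 37.6 x² + x − 12.31 = 0, giving x = 0.559 V (positive root), so V_GS = 1.55 V.
I_D = (V_DD − V_GS)/R = (13.3 − 1.55) / 9.9 = 1.19 mA.

V_GS = 1.55 V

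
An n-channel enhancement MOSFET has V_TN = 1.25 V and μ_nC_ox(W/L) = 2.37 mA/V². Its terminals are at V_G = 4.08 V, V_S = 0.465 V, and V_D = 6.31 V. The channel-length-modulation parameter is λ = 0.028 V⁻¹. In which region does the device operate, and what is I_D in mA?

V_GS = V_G − V_S = 4.08 − 0.465 = 3.62 V; V_DS = V_D − V_S = 6.31 − 0.465 = 5.84 V.
V_ov = V_GS − V_TN = 3.62 − 1.25 = 2.37 V.
Since V_DS = 5.84 V ≥ V_ov = 2.37 V, the device is in saturation.
I_D = ½ k_n V_ov² (1 + λ V_DS) = 0.5 × 2.37 × 2.37² × (1 + 0.028 × 5.84) = 7.71 mA.

Saturation; I_D = 7.71 mA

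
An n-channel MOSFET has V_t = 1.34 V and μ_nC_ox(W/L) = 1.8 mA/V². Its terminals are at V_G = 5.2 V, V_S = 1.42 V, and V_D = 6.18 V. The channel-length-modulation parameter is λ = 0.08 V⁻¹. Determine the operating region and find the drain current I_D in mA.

V_GS = V_G − V_S = 5.2 − 1.42 = 3.78 V; V_DS = V_D − V_S = 6.18 − 1.42 = 4.76 V.
V_ov = V_GS − V_t = 3.78 − 1.34 = 2.44 V.
Since V_DS = 4.76 V ≥ V_ov = 2.44 V, the device is in saturation.
I_D = ½ k_n V_ov² (1 + λ V_DS) = 0.5 × 1.8 × 2.44² × (1 + 0.08 × 4.76) = 7.4 mA.

Saturation; I_D = 7.40 mA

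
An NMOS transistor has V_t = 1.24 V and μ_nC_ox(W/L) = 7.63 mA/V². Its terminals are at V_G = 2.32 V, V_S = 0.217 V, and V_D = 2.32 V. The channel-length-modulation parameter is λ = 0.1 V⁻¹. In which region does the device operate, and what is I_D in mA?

V_GS = V_G − V_S = 2.32 − 0.217 = 2.1 V; V_DS = V_D − V_S = 2.32 − 0.217 = 2.1 V.
V_ov = V_GS − V_t = 2.1 − 1.24 = 0.863 V.
Since V_DS = 2.1 V ≥ V_ov = 0.863 V, the device is in saturation.
I_D = ½ k_n V_ov² (1 + λ V_DS) = 0.5 × 7.63 × 0.863² × (1 + 0.1 × 2.1) = 3.44 mA.

Saturation; I_D = 3.44 mA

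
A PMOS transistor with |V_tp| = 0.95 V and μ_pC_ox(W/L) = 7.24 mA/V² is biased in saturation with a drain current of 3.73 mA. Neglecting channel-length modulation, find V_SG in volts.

V_SG = 1.97 V

In saturation I_D = ½ k_p (V_SG − |V_tp|)², so V_SG − |V_tp| = √(2 I_D / k_p) = √(2 × 3.73 / 7.24) = 1.02 V.
V_SG = 0.95 + 1.02 = 1.97 V.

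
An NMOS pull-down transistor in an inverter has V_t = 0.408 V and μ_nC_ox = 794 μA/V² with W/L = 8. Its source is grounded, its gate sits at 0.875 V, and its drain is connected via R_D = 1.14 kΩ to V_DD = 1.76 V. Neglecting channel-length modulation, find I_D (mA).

V_GS = V_G = 0.875 V, so V_ov = 0.875 − 0.408 = 0.467 V.
k_n = μ_nC_ox · (W/L) = 6.352 mA/V².
Assume saturation: I_D = ½ k_n V_ov² = 0.5 × 6.352 × 0.467² = 0.693 mA, giving V_DS = V_DD − I_D R_D = 1.76 − 0.693 × 1.14 = 0.97 V.
V_DS = 0.97 V ≥ V_ov = 0.467 V, confirming saturation.

I_D = 0.693 mA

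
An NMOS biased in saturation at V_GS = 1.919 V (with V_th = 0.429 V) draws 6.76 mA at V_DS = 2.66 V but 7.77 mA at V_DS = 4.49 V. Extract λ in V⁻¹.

λ = 0.104 V⁻¹

With V_GS fixed, I_D ∝ (1 + λ V_DS) in saturation, so I_D2/I_D1 = (1 + λ V_DS2)/(1 + λ V_DS1).
7.77/6.76 = 1.149 = (1 + 4.49 λ)/(1 + 2.66 λ).
Solving: λ (I_D1 V_DS2 − I_D2 V_DS1) = I_D2 − I_D1, so λ = (7.77 − 6.76) / (6.76 × 4.49 − 7.77 × 2.66) = 1.01 / 9.68 = 0.104 V⁻¹.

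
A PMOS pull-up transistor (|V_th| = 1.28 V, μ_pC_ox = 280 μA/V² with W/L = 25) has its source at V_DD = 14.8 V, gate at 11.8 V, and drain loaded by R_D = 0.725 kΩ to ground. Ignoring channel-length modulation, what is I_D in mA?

I_D = 10.4 mA

V_SG = V_DD − V_G = 14.8 − 11.8 = 3 V, so V_ov = 3 − 1.28 = 1.72 V.
k_p = μ_pC_ox · (W/L) = 7 mA/V².
Assume saturation: I_D = ½ k_p V_ov² = 0.5 × 7 × 1.72² = 10.4 mA, giving V_SD = V_DD − I_D R_D = 14.8 − 10.4 × 0.725 = 7.29 V.
V_SD = 7.29 V ≥ V_ov = 1.72 V, confirming saturation.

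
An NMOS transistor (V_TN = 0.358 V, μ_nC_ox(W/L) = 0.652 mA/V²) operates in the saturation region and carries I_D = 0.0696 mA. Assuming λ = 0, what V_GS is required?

V_GS = 0.820 V

In saturation I_D = ½ k_n (V_GS − V_TN)², so V_GS − V_TN = √(2 I_D / k_n) = √(2 × 0.0696 / 0.652) = 0.462 V.
V_GS = 0.358 + 0.462 = 0.82 V.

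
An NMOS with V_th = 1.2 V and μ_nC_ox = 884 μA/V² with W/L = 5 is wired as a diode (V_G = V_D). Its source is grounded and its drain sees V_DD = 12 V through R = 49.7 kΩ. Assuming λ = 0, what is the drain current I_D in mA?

With gate tied to drain, V_GS = V_DS ≥ V_GS − V_th, so the device is in saturation.
k_n = μ_nC_ox · (W/L) = 4.42 mA/V².
KCL at the drain: ½ k_n (V_GS − V_th)² = (V_DD − V_GS)/R.
Let x = V_GS − 1.2. Then 110 x² + x − 10.8 = 0, giving x = 0.309 V (positive root), so V_GS = 1.51 V.
I_D = (V_DD − V_GS)/R = (12 − 1.51) / 49.7 = 0.211 mA.

I_D = 0.211 mA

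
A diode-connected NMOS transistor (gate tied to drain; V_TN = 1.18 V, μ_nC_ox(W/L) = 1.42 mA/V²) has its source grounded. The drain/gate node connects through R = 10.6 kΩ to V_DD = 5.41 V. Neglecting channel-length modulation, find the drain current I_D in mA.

I_D = 0.334 mA

With gate tied to drain, V_GS = V_DS ≥ V_GS − V_TN, so the device is in saturation.
KCL at the drain: ½ k_n (V_GS − V_TN)² = (V_DD − V_GS)/R.
Let x = V_GS − 1.18. Then 7.53 x² + x − 4.23 = 0, giving x = 0.686 V (positive root), so V_GS = 1.87 V.
I_D = (V_DD − V_GS)/R = (5.41 − 1.87) / 10.6 = 0.334 mA.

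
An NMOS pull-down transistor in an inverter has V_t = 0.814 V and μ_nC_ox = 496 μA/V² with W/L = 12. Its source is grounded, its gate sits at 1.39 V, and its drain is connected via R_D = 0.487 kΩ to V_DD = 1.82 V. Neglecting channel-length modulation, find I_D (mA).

V_GS = V_G = 1.39 V, so V_ov = 1.39 − 0.814 = 0.576 V.
k_n = μ_nC_ox · (W/L) = 5.952 mA/V².
Assume saturation: I_D = ½ k_n V_ov² = 0.5 × 5.952 × 0.576² = 0.987 mA, giving V_DS = V_DD − I_D R_D = 1.82 − 0.987 × 0.487 = 1.34 V.
V_DS = 1.34 V ≥ V_ov = 0.576 V, confirming saturation.

I_D = 0.987 mA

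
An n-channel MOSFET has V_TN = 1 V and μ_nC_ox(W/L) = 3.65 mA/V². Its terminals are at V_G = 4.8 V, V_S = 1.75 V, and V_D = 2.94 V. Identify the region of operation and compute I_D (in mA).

V_GS = V_G − V_S = 4.8 − 1.75 = 3.05 V; V_DS = V_D − V_S = 2.94 − 1.75 = 1.19 V.
V_ov = V_GS − V_TN = 3.05 − 1 = 2.05 V.
Since V_DS = 1.19 V < V_ov = 2.05 V, the device is in the triode region.
I_D = k_n [V_ov · V_DS − ½ V_DS²] = 3.65 × [2.05 × 1.19 − 0.5 × 1.19²] = 6.32 mA.

Triode; I_D = 6.32 mA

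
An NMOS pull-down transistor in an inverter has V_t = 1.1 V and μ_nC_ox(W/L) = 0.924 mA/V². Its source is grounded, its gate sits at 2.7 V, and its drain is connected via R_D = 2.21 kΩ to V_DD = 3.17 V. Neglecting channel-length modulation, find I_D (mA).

V_GS = V_G = 2.7 V, so V_ov = 2.7 − 1.1 = 1.6 V.
Assume saturation: I_D = ½ k_n V_ov² = 0.5 × 0.924 × 1.6² = 1.18 mA, giving V_DS = V_DD − I_D R_D = 3.17 − 1.18 × 2.21 = 0.556 V.
But 0.556 V < V_ov = 1.6 V, so the device is actually in triode.
In triode I_D = k_n[V_ov V_DS − ½ V_DS²] and I_D = (V_DD − V_DS)/R_D. Equating: 1.02 V_DS² − 4.267 V_DS + 3.17 = 0, giving V_DS = 0.966 V (the root below V_ov).
I_D = (3.17 − 0.966) / 2.21 = 0.997 mA.

I_D = 0.997 mA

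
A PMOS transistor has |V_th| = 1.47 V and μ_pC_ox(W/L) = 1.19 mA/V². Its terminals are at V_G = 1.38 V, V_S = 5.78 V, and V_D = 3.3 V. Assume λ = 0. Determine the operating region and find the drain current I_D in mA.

V_SG = V_S − V_G = 5.78 − 1.38 = 4.4 V; V_SD = V_S − V_D = 5.78 − 3.3 = 2.48 V.
V_ov = V_SG − |V_th| = 4.4 − 1.47 = 2.93 V.
Since V_SD = 2.48 V < V_ov = 2.93 V, the device is in the triode region.
I_D = k_p [V_ov · V_SD − ½ V_SD²] = 1.19 × [2.93 × 2.48 − 0.5 × 2.48²] = 4.99 mA.

Triode; I_D = 4.99 mA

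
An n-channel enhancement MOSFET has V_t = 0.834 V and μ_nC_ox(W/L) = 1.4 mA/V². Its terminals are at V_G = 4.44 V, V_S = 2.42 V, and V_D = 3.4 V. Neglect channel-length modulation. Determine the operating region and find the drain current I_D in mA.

V_GS = V_G − V_S = 4.44 − 2.42 = 2.02 V; V_DS = V_D − V_S = 3.4 − 2.42 = 0.98 V.
V_ov = V_GS − V_t = 2.02 − 0.834 = 1.19 V.
Since V_DS = 0.98 V < V_ov = 1.19 V, the device is in the triode region.
I_D = k_n [V_ov · V_DS − ½ V_DS²] = 1.4 × [1.19 × 0.98 − 0.5 × 0.98²] = 0.955 mA.

Triode; I_D = 0.955 mA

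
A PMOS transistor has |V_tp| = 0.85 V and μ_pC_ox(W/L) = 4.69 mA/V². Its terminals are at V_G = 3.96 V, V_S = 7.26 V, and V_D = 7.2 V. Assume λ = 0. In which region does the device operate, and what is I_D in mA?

Triode; I_D = 0.681 mA

V_SG = V_S − V_G = 7.26 − 3.96 = 3.3 V; V_SD = V_S − V_D = 7.26 − 7.2 = 0.06 V.
V_ov = V_SG − |V_tp| = 3.3 − 0.85 = 2.45 V.
Since V_SD = 0.06 V < V_ov = 2.45 V, the device is in the triode region.
I_D = k_p [V_ov · V_SD − ½ V_SD²] = 4.69 × [2.45 × 0.06 − 0.5 × 0.06²] = 0.681 mA.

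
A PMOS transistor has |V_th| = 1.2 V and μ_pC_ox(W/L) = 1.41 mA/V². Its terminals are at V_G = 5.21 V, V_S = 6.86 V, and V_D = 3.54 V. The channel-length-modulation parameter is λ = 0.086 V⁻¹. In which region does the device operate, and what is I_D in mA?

Saturation; I_D = 0.184 mA

V_SG = V_S − V_G = 6.86 − 5.21 = 1.65 V; V_SD = V_S − V_D = 6.86 − 3.54 = 3.32 V.
V_ov = V_SG − |V_th| = 1.65 − 1.2 = 0.45 V.
Since V_SD = 3.32 V ≥ V_ov = 0.45 V, the device is in saturation.
I_D = ½ k_p V_ov² (1 + λ V_SD) = 0.5 × 1.41 × 0.45² × (1 + 0.086 × 3.32) = 0.184 mA.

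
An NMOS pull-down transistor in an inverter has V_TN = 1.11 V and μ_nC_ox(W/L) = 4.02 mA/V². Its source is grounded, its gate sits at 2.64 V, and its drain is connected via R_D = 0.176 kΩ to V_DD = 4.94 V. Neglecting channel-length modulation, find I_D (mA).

I_D = 4.71 mA

V_GS = V_G = 2.64 V, so V_ov = 2.64 − 1.11 = 1.53 V.
Assume saturation: I_D = ½ k_n V_ov² = 0.5 × 4.02 × 1.53² = 4.71 mA, giving V_DS = V_DD − I_D R_D = 4.94 − 4.71 × 0.176 = 4.11 V.
V_DS = 4.11 V ≥ V_ov = 1.53 V, confirming saturation.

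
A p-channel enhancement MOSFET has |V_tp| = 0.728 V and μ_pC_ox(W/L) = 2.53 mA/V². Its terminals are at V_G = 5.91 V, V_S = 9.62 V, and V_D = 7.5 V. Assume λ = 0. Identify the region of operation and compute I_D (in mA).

Triode; I_D = 10.3 mA

V_SG = V_S − V_G = 9.62 − 5.91 = 3.71 V; V_SD = V_S − V_D = 9.62 − 7.5 = 2.12 V.
V_ov = V_SG − |V_tp| = 3.71 − 0.728 = 2.98 V.
Since V_SD = 2.12 V < V_ov = 2.98 V, the device is in the triode region.
I_D = k_p [V_ov · V_SD − ½ V_SD²] = 2.53 × [2.98 × 2.12 − 0.5 × 2.12²] = 10.3 mA.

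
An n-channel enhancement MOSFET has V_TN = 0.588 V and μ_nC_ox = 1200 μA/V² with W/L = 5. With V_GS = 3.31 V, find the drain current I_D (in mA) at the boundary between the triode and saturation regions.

At the boundary V_DS = V_ov = V_GS − V_TN = 3.31 − 0.588 = 2.72 V.
k_n = μ_nC_ox · (W/L) = 6 mA/V².
I_D = ½ k_n V_ov² = 0.5 × 6 × 2.72² = 22.2 mA.

I_D = 22.2 mA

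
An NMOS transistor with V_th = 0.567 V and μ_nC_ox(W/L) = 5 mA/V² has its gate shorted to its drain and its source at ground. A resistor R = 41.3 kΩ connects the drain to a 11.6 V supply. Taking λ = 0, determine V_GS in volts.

V_GS = 0.889 V

With gate tied to drain, V_GS = V_DS ≥ V_GS − V_th, so the device is in saturation.
KCL at the drain: ½ k_n (V_GS − V_th)² = (V_DD − V_GS)/R.
Let x = V_GS − 0.567. Then 103 x² + x − 11.03 = 0, giving x = 0.322 V (positive root), so V_GS = 0.889 V.
I_D = (V_DD − V_GS)/R = (11.6 − 0.889) / 41.3 = 0.259 mA.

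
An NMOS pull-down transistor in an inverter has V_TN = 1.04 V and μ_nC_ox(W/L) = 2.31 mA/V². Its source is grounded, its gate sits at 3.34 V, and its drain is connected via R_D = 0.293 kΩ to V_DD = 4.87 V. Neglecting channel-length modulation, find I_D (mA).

I_D = 6.11 mA

V_GS = V_G = 3.34 V, so V_ov = 3.34 − 1.04 = 2.3 V.
Assume saturation: I_D = ½ k_n V_ov² = 0.5 × 2.31 × 2.3² = 6.11 mA, giving V_DS = V_DD − I_D R_D = 4.87 − 6.11 × 0.293 = 3.08 V.
V_DS = 3.08 V ≥ V_ov = 2.3 V, confirming saturation.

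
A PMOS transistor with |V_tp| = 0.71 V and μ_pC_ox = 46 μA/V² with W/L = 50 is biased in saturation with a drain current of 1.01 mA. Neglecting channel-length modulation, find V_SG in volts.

V_SG = 1.65 V

k_p = μ_pC_ox · (W/L) = 2.3 mA/V².
In saturation I_D = ½ k_p (V_SG − |V_tp|)², so V_SG − |V_tp| = √(2 I_D / k_p) = √(2 × 1.01 / 2.3) = 0.937 V.
V_SG = 0.71 + 0.937 = 1.65 V.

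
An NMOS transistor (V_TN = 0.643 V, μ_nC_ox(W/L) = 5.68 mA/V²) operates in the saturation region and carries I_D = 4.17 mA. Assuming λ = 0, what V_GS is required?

In saturation I_D = ½ k_n (V_GS − V_TN)², so V_GS − V_TN = √(2 I_D / k_n) = √(2 × 4.17 / 5.68) = 1.21 V.
V_GS = 0.643 + 1.21 = 1.85 V.

V_GS = 1.85 V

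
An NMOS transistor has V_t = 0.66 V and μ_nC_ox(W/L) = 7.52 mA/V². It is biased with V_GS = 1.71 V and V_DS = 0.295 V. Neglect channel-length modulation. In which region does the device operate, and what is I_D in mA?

Triode; I_D = 2.00 mA

V_ov = V_GS − V_t = 1.71 − 0.66 = 1.05 V.
Since V_DS = 0.295 V < V_ov = 1.05 V, the device is in the triode region.
I_D = k_n [V_ov · V_DS − ½ V_DS²] = 7.52 × [1.05 × 0.295 − 0.5 × 0.295²] = 2 mA.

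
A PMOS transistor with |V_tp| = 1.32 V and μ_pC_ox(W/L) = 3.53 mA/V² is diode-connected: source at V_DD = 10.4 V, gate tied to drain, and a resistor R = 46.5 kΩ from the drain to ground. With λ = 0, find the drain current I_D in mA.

I_D = 0.188 mA

With gate tied to drain, V_SG = V_SD ≥ V_SG − |V_tp|, so the device is in saturation.
KCL at the drain: ½ k_p (V_SG − |V_tp|)² = (V_DD − V_SG)/R.
Let x = V_SG − 1.32. Then 82.1 x² + x − 9.08 = 0, giving x = 0.327 V (positive root), so V_SG = 1.65 V.
I_D = (V_DD − V_SG)/R = (10.4 − 1.65) / 46.5 = 0.188 mA.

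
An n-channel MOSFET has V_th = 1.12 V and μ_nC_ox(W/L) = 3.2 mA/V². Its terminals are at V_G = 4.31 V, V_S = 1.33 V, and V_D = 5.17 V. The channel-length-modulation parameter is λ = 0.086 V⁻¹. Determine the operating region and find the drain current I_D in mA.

V_GS = V_G − V_S = 4.31 − 1.33 = 2.98 V; V_DS = V_D − V_S = 5.17 − 1.33 = 3.84 V.
V_ov = V_GS − V_th = 2.98 − 1.12 = 1.86 V.
Since V_DS = 3.84 V ≥ V_ov = 1.86 V, the device is in saturation.
I_D = ½ k_n V_ov² (1 + λ V_DS) = 0.5 × 3.2 × 1.86² × (1 + 0.086 × 3.84) = 7.36 mA.

Saturation; I_D = 7.36 mA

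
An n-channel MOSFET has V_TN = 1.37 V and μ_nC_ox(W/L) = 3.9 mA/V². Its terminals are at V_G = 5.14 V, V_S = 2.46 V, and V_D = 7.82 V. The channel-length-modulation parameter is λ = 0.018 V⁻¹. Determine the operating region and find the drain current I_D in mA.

V_GS = V_G − V_S = 5.14 − 2.46 = 2.68 V; V_DS = V_D − V_S = 7.82 − 2.46 = 5.36 V.
V_ov = V_GS − V_TN = 2.68 − 1.37 = 1.31 V.
Since V_DS = 5.36 V ≥ V_ov = 1.31 V, the device is in saturation.
I_D = ½ k_n V_ov² (1 + λ V_DS) = 0.5 × 3.9 × 1.31² × (1 + 0.018 × 5.36) = 3.67 mA.

Saturation; I_D = 3.67 mA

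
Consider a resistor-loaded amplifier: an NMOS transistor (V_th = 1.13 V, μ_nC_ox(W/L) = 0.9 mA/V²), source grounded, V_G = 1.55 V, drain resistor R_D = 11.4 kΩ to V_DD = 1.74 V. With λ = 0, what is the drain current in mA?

V_GS = V_G = 1.55 V, so V_ov = 1.55 − 1.13 = 0.42 V.
Assume saturation: I_D = ½ k_n V_ov² = 0.5 × 0.9 × 0.42² = 0.0794 mA, giving V_DS = V_DD − I_D R_D = 1.74 − 0.0794 × 11.4 = 0.835 V.
V_DS = 0.835 V ≥ V_ov = 0.42 V, confirming saturation.

I_D = 0.0794 mA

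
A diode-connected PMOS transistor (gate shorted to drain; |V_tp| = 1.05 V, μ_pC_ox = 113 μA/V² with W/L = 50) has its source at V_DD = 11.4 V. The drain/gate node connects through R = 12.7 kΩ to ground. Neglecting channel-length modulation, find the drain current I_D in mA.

I_D = 0.774 mA

With gate tied to drain, V_SG = V_SD ≥ V_SG − |V_tp|, so the device is in saturation.
k_p = μ_pC_ox · (W/L) = 5.65 mA/V².
KCL at the drain: ½ k_p (V_SG − |V_tp|)² = (V_DD − V_SG)/R.
Let x = V_SG − 1.05. Then 35.9 x² + x − 10.35 = 0, giving x = 0.523 V (positive root), so V_SG = 1.57 V.
I_D = (V_DD − V_SG)/R = (11.4 − 1.57) / 12.7 = 0.774 mA.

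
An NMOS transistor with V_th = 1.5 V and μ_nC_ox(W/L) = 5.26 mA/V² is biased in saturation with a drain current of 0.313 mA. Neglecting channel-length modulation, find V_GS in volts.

V_GS = 1.84 V

In saturation I_D = ½ k_n (V_GS − V_th)², so V_GS − V_th = √(2 I_D / k_n) = √(2 × 0.313 / 5.26) = 0.345 V.
V_GS = 1.5 + 0.345 = 1.84 V.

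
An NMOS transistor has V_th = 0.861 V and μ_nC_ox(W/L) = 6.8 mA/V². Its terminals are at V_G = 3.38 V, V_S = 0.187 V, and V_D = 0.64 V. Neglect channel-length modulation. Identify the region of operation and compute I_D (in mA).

V_GS = V_G − V_S = 3.38 − 0.187 = 3.19 V; V_DS = V_D − V_S = 0.64 − 0.187 = 0.453 V.
V_ov = V_GS − V_th = 3.19 − 0.861 = 2.33 V.
Since V_DS = 0.453 V < V_ov = 2.33 V, the device is in the triode region.
I_D = k_n [V_ov · V_DS − ½ V_DS²] = 6.8 × [2.33 × 0.453 − 0.5 × 0.453²] = 6.49 mA.

Triode; I_D = 6.49 mA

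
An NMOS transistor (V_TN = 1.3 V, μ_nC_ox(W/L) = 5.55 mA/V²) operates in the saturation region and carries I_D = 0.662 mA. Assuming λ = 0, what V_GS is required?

V_GS = 1.79 V

In saturation I_D = ½ k_n (V_GS − V_TN)², so V_GS − V_TN = √(2 I_D / k_n) = √(2 × 0.662 / 5.55) = 0.488 V.
V_GS = 1.3 + 0.488 = 1.79 V.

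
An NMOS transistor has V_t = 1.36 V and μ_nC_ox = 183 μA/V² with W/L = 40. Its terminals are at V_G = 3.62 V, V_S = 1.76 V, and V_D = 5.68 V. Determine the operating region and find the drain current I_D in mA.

Saturation; I_D = 0.915 mA

V_GS = V_G − V_S = 3.62 − 1.76 = 1.86 V; V_DS = V_D − V_S = 5.68 − 1.76 = 3.92 V.
k_n = μ_nC_ox · (W/L) = 7.32 mA/V².
V_ov = V_GS − V_t = 1.86 − 1.36 = 0.5 V.
Since V_DS = 3.92 V ≥ V_ov = 0.5 V, the device is in saturation.
I_D = ½ k_n V_ov² = 0.5 × 7.32 × 0.5² = 0.915 mA.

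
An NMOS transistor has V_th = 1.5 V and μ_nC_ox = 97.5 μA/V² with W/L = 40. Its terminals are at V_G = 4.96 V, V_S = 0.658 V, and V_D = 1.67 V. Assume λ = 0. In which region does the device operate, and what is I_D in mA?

V_GS = V_G − V_S = 4.96 − 0.658 = 4.3 V; V_DS = V_D − V_S = 1.67 − 0.658 = 1.01 V.
k_n = μ_nC_ox · (W/L) = 3.9 mA/V².
V_ov = V_GS − V_th = 4.3 − 1.5 = 2.8 V.
Since V_DS = 1.01 V < V_ov = 2.8 V, the device is in the triode region.
I_D = k_n [V_ov · V_DS − ½ V_DS²] = 3.9 × [2.8 × 1.01 − 0.5 × 1.01²] = 9.06 mA.

Triode; I_D = 9.06 mA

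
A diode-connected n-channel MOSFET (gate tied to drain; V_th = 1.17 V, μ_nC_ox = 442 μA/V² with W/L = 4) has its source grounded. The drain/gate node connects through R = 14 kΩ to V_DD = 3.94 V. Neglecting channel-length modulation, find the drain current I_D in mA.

With gate tied to drain, V_GS = V_DS ≥ V_GS − V_th, so the device is in saturation.
k_n = μ_nC_ox · (W/L) = 1.768 mA/V².
KCL at the drain: ½ k_n (V_GS − V_th)² = (V_DD − V_GS)/R.
Let x = V_GS − 1.17. Then 12.4 x² + x − 2.77 = 0, giving x = 0.434 V (positive root), so V_GS = 1.6 V.
I_D = (V_DD − V_GS)/R = (3.94 − 1.6) / 14 = 0.167 mA.

I_D = 0.167 mA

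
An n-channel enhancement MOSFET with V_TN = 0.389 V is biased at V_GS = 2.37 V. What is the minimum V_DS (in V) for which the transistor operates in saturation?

V_DS,sat = 1.98 V

The boundary between triode and saturation is V_DS = V_GS − V_TN = V_ov.
V_ov = 2.37 − 0.389 = 1.98 V.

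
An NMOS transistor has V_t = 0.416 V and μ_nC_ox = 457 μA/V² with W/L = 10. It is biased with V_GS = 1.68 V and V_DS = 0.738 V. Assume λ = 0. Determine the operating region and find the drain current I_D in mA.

Triode; I_D = 3.02 mA

k_n = μ_nC_ox · (W/L) = 4.57 mA/V².
V_ov = V_GS − V_t = 1.68 − 0.416 = 1.26 V.
Since V_DS = 0.738 V < V_ov = 1.26 V, the device is in the triode region.
I_D = k_n [V_ov · V_DS − ½ V_DS²] = 4.57 × [1.26 × 0.738 − 0.5 × 0.738²] = 3.02 mA.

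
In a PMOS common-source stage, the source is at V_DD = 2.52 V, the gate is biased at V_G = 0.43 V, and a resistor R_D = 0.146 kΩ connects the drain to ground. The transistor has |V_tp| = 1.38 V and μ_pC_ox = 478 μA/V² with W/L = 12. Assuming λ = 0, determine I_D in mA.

I_D = 1.45 mA

V_SG = V_DD − V_G = 2.52 − 0.43 = 2.09 V, so V_ov = 2.09 − 1.38 = 0.71 V.
k_p = μ_pC_ox · (W/L) = 5.736 mA/V².
Assume saturation: I_D = ½ k_p V_ov² = 0.5 × 5.736 × 0.71² = 1.45 mA, giving V_SD = V_DD − I_D R_D = 2.52 − 1.45 × 0.146 = 2.31 V.
V_SD = 2.31 V ≥ V_ov = 0.71 V, confirming saturation.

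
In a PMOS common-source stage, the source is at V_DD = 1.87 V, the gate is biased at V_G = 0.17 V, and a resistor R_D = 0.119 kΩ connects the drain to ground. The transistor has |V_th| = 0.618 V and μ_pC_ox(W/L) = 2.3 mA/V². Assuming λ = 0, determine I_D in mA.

I_D = 1.35 mA

V_SG = V_DD − V_G = 1.87 − 0.17 = 1.7 V, so V_ov = 1.7 − 0.618 = 1.08 V.
Assume saturation: I_D = ½ k_p V_ov² = 0.5 × 2.3 × 1.08² = 1.35 mA, giving V_SD = V_DD − I_D R_D = 1.87 − 1.35 × 0.119 = 1.71 V.
V_SD = 1.71 V ≥ V_ov = 1.08 V, confirming saturation.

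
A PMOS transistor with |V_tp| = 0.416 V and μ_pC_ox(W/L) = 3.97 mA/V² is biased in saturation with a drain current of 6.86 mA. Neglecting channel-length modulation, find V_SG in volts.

In saturation I_D = ½ k_p (V_SG − |V_tp|)², so V_SG − |V_tp| = √(2 I_D / k_p) = √(2 × 6.86 / 3.97) = 1.86 V.
V_SG = 0.416 + 1.86 = 2.28 V.

V_SG = 2.28 V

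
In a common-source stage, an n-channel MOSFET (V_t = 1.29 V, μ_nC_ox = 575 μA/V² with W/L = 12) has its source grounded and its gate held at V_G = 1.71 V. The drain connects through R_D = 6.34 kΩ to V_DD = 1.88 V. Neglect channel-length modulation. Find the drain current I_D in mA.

I_D = 0.279 mA

V_GS = V_G = 1.71 V, so V_ov = 1.71 − 1.29 = 0.42 V.
k_n = μ_nC_ox · (W/L) = 6.9 mA/V².
Assume saturation: I_D = ½ k_n V_ov² = 0.5 × 6.9 × 0.42² = 0.609 mA, giving V_DS = V_DD − I_D R_D = 1.88 − 0.609 × 6.34 = -1.98 V.
But -1.98 V < V_ov = 0.42 V, so the device is actually in triode.
In triode I_D = k_n[V_ov V_DS − ½ V_DS²] and I_D = (V_DD − V_DS)/R_D. Equating: 21.9 V_DS² − 19.37 V_DS + 1.88 = 0, giving V_DS = 0.111 V (the root below V_ov).
I_D = (1.88 − 0.111) / 6.34 = 0.279 mA.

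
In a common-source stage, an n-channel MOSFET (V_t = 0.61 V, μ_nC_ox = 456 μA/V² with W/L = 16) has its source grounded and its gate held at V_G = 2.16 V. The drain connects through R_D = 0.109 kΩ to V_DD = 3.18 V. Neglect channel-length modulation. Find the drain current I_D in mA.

I_D = 8.76 mA

V_GS = V_G = 2.16 V, so V_ov = 2.16 − 0.61 = 1.55 V.
k_n = μ_nC_ox · (W/L) = 7.296 mA/V².
Assume saturation: I_D = ½ k_n V_ov² = 0.5 × 7.296 × 1.55² = 8.76 mA, giving V_DS = V_DD − I_D R_D = 3.18 − 8.76 × 0.109 = 2.22 V.
V_DS = 2.22 V ≥ V_ov = 1.55 V, confirming saturation.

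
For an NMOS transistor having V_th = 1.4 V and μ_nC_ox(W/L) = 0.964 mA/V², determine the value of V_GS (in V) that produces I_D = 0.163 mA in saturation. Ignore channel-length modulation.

V_GS = 1.98 V

In saturation I_D = ½ k_n (V_GS − V_th)², so V_GS − V_th = √(2 I_D / k_n) = √(2 × 0.163 / 0.964) = 0.582 V.
V_GS = 1.4 + 0.582 = 1.98 V.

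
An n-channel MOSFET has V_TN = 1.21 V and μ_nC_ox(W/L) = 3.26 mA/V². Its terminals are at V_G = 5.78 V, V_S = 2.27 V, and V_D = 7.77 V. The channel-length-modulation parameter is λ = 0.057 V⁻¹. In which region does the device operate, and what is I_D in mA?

Saturation; I_D = 11.3 mA

V_GS = V_G − V_S = 5.78 − 2.27 = 3.51 V; V_DS = V_D − V_S = 7.77 − 2.27 = 5.5 V.
V_ov = V_GS − V_TN = 3.51 − 1.21 = 2.3 V.
Since V_DS = 5.5 V ≥ V_ov = 2.3 V, the device is in saturation.
I_D = ½ k_n V_ov² (1 + λ V_DS) = 0.5 × 3.26 × 2.3² × (1 + 0.057 × 5.5) = 11.3 mA.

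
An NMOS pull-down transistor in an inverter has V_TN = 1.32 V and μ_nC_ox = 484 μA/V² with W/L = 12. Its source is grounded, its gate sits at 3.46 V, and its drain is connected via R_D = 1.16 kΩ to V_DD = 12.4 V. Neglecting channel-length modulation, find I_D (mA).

V_GS = V_G = 3.46 V, so V_ov = 3.46 − 1.32 = 2.14 V.
k_n = μ_nC_ox · (W/L) = 5.808 mA/V².
Assume saturation: I_D = ½ k_n V_ov² = 0.5 × 5.808 × 2.14² = 13.3 mA, giving V_DS = V_DD − I_D R_D = 12.4 − 13.3 × 1.16 = -3.03 V.
But -3.03 V < V_ov = 2.14 V, so the device is actually in triode.
In triode I_D = k_n[V_ov V_DS − ½ V_DS²] and I_D = (V_DD − V_DS)/R_D. Equating: 3.37 V_DS² − 15.42 V_DS + 12.4 = 0, giving V_DS = 1.04 V (the root below V_ov).
I_D = (12.4 − 1.04) / 1.16 = 9.79 mA.

I_D = 9.79 mA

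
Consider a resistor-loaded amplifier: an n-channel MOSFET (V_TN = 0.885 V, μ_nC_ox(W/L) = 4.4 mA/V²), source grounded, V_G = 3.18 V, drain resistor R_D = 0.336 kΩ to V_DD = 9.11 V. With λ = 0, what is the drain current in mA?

V_GS = V_G = 3.18 V, so V_ov = 3.18 − 0.885 = 2.29 V.
Assume saturation: I_D = ½ k_n V_ov² = 0.5 × 4.4 × 2.29² = 11.6 mA, giving V_DS = V_DD − I_D R_D = 9.11 − 11.6 × 0.336 = 5.22 V.
V_DS = 5.22 V ≥ V_ov = 2.29 V, confirming saturation.

I_D = 11.6 mA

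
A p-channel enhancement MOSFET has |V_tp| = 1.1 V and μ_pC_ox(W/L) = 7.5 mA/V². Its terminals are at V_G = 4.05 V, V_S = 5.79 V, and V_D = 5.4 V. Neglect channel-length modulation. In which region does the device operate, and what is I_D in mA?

Triode; I_D = 1.30 mA

V_SG = V_S − V_G = 5.79 − 4.05 = 1.74 V; V_SD = V_S − V_D = 5.79 − 5.4 = 0.39 V.
V_ov = V_SG − |V_tp| = 1.74 − 1.1 = 0.64 V.
Since V_SD = 0.39 V < V_ov = 0.64 V, the device is in the triode region.
I_D = k_p [V_ov · V_SD − ½ V_SD²] = 7.5 × [0.64 × 0.39 − 0.5 × 0.39²] = 1.3 mA.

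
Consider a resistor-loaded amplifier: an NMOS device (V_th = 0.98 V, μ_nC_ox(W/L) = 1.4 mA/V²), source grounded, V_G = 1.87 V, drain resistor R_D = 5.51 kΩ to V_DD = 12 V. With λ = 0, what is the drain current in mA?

V_GS = V_G = 1.87 V, so V_ov = 1.87 − 0.98 = 0.89 V.
Assume saturation: I_D = ½ k_n V_ov² = 0.5 × 1.4 × 0.89² = 0.554 mA, giving V_DS = V_DD − I_D R_D = 12 − 0.554 × 5.51 = 8.94 V.
V_DS = 8.94 V ≥ V_ov = 0.89 V, confirming saturation.

I_D = 0.554 mA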